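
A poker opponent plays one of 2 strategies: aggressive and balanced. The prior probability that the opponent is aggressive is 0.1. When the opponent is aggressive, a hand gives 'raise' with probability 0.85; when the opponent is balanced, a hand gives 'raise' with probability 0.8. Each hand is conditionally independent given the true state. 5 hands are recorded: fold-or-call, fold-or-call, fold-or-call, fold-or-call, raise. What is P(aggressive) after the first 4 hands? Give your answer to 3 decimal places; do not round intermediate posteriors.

After 'fold-or-call': P(aggressive) = 0.15·0.1000 / (0.15·0.1000 + 0.2·0.9000) ≈ 0.0769
After 'fold-or-call': P(aggressive) = 0.15·0.0769 / (0.15·0.0769 + 0.2·0.9231) ≈ 0.0588
After 'fold-or-call': P(aggressive) = 0.15·0.0588 / (0.15·0.0588 + 0.2·0.9412) ≈ 0.0448
After 'fold-or-call': P(aggressive) = 0.15·0.0448 / (0.15·0.0448 + 0.2·0.9552) ≈ 0.0340

0.034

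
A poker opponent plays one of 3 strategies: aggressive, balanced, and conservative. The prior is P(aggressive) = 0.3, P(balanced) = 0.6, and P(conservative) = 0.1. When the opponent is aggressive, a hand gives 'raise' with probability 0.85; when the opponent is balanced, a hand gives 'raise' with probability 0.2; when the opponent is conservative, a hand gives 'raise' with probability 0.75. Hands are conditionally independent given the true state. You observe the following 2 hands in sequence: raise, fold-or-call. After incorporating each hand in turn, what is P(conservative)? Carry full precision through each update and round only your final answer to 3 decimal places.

After 'raise': normaliser = 0.85·0.3000 + 0.2·0.6000 + 0.75·0.1000; P(aggressive) ≈ 0.5667, P(balanced) ≈ 0.2667, P(conservative) ≈ 0.1667
After 'fold-or-call': normaliser = 0.15·0.5667 + 0.8·0.2667 + 0.25·0.1667; P(aggressive) ≈ 0.2500, P(balanced) ≈ 0.6275, P(conservative) ≈ 0.1225

0.123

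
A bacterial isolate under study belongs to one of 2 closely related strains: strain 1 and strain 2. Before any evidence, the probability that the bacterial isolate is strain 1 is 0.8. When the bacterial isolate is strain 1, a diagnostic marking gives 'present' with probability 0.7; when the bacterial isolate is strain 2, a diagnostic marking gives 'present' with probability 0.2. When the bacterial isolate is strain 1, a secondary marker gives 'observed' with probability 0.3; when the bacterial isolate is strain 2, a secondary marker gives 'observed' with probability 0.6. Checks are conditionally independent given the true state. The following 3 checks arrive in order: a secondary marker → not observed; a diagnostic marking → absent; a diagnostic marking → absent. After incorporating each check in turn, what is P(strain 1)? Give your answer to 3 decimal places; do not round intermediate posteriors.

Each posterior becomes the prior for the next update.
After a secondary marker='not observed': P(strain 1) = 0.7·0.8000 / (0.7·0.8000 + 0.4·0.2000) ≈ 0.8750
After a diagnostic marking='absent': P(strain 1) = 0.3·0.8750 / (0.3·0.8750 + 0.8·0.1250) ≈ 0.7241
After a diagnostic marking='absent': P(strain 1) = 0.3·0.7241 / (0.3·0.7241 + 0.8·0.2759) ≈ 0.4961

0.496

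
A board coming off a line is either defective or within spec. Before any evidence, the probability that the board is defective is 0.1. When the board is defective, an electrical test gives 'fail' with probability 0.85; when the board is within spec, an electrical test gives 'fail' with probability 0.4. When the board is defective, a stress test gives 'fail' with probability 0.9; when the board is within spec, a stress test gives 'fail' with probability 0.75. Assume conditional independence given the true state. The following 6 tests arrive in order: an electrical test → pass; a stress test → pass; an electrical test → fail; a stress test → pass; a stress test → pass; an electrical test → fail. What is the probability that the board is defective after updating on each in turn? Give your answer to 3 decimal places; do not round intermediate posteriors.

0.008

Apply Bayes' rule sequentially, carrying P(defective) forward.
After an electrical test='pass': P(defective) = 0.15·0.1000 / (0.15·0.1000 + 0.6·0.9000) ≈ 0.0270
After a stress test='pass': P(defective) = 0.1·0.0270 / (0.1·0.0270 + 0.25·0.9730) ≈ 0.0110
After an electrical test='fail': P(defective) = 0.85·0.0110 / (0.85·0.0110 + 0.4·0.9890) ≈ 0.0231
After a stress test='pass': P(defective) = 0.1·0.0231 / (0.1·0.0231 + 0.25·0.9769) ≈ 0.0094
After a stress test='pass': P(defective) = 0.1·0.0094 / (0.1·0.0094 + 0.25·0.9906) ≈ 0.0038
After an electrical test='fail': P(defective) = 0.85·0.0038 / (0.85·0.0038 + 0.4·0.9962) ≈ 0.0080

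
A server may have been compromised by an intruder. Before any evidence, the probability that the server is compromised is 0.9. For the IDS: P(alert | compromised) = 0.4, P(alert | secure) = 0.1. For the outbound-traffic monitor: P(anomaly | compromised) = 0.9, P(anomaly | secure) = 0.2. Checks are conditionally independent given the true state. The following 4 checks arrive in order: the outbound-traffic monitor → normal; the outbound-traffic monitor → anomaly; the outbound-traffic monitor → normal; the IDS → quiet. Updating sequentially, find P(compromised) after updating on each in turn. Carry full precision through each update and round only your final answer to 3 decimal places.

After the outbound-traffic monitor='normal': P(compromised) = 0.1·0.9000 / (0.1·0.9000 + 0.8·0.1000) ≈ 0.5294
After the outbound-traffic monitor='anomaly': P(compromised) = 0.9·0.5294 / (0.9·0.5294 + 0.2·0.4706) ≈ 0.8351
After the outbound-traffic monitor='normal': P(compromised) = 0.1·0.8351 / (0.1·0.8351 + 0.8·0.1649) ≈ 0.3876
After the IDS='quiet': P(compromised) = 0.6·0.3876 / (0.6·0.3876 + 0.9·0.6124) ≈ 0.2967

0.297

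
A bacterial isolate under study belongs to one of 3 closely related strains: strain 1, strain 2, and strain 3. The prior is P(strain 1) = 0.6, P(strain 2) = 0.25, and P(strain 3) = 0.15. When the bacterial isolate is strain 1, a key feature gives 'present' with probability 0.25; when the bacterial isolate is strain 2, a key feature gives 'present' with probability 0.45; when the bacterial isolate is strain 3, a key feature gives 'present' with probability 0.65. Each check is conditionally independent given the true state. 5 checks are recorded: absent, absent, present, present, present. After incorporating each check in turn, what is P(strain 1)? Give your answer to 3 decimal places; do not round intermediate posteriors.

Each posterior becomes the prior for the next update.
After 'absent': normaliser = 0.75·0.6000 + 0.55·0.2500 + 0.35·0.1500; P(strain 1) ≈ 0.7031, P(strain 2) ≈ 0.2148, P(strain 3) ≈ 0.0820
After 'absent': normaliser = 0.75·0.7031 + 0.55·0.2148 + 0.35·0.0820; P(strain 1) ≈ 0.7822, P(strain 2) ≈ 0.1753, P(strain 3) ≈ 0.0426
After 'present': normaliser = 0.25·0.7822 + 0.45·0.1753 + 0.65·0.0426; P(strain 1) ≈ 0.6473, P(strain 2) ≈ 0.2611, P(strain 3) ≈ 0.0916
After 'present': normaliser = 0.25·0.6473 + 0.45·0.2611 + 0.65·0.0916; P(strain 1) ≈ 0.4775, P(strain 2) ≈ 0.3467, P(strain 3) ≈ 0.1758
After 'present': normaliser = 0.25·0.4775 + 0.45·0.3467 + 0.65·0.1758; P(strain 1) ≈ 0.3064, P(strain 2) ≈ 0.4004, P(strain 3) ≈ 0.2932

0.306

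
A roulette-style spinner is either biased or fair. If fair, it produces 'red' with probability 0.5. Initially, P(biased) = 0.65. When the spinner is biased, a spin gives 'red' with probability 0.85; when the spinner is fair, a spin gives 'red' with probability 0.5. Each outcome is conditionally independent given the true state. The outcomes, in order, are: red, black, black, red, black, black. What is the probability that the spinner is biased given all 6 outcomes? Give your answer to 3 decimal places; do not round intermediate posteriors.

After 'red': P(biased) = 0.85·0.6500 / (0.85·0.6500 + 0.5·0.3500) ≈ 0.7595
After 'black': P(biased) = 0.15·0.7595 / (0.15·0.7595 + 0.5·0.2405) ≈ 0.4864
After 'black': P(biased) = 0.15·0.4864 / (0.15·0.4864 + 0.5·0.5136) ≈ 0.2213
After 'red': P(biased) = 0.85·0.2213 / (0.85·0.2213 + 0.5·0.7787) ≈ 0.3257
After 'black': P(biased) = 0.15·0.3257 / (0.15·0.3257 + 0.5·0.6743) ≈ 0.1266
After 'black': P(biased) = 0.15·0.1266 / (0.15·0.1266 + 0.5·0.8734) ≈ 0.0417

0.042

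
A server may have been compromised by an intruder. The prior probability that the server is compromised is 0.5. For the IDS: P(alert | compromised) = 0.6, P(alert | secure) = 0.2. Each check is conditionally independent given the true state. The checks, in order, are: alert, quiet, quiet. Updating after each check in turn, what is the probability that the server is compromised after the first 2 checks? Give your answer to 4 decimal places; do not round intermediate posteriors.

After 'alert': P(compromised) = 0.6·0.5000 / (0.6·0.5000 + 0.2·0.5000) ≈ 0.7500
After 'quiet': P(compromised) = 0.4·0.7500 / (0.4·0.7500 + 0.8·0.2500) ≈ 0.6000

0.6000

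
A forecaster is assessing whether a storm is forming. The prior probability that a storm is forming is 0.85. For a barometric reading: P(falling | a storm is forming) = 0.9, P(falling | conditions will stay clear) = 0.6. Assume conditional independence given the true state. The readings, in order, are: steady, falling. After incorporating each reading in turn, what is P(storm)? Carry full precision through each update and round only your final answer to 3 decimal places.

After 'steady': P(storm) = 0.1·0.8500 / (0.1·0.8500 + 0.4·0.1500) ≈ 0.5862
After 'falling': P(storm) = 0.9·0.5862 / (0.9·0.5862 + 0.6·0.4138) ≈ 0.6800

0.680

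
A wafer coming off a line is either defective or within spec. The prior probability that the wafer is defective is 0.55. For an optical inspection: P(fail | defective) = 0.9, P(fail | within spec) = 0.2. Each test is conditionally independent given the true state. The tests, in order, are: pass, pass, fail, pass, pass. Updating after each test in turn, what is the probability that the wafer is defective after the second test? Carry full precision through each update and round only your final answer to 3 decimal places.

0.019

After 'pass': P(defective) = 0.1·0.5500 / (0.1·0.5500 + 0.8·0.4500) ≈ 0.1325
After 'pass': P(defective) = 0.1·0.1325 / (0.1·0.1325 + 0.8·0.8675) ≈ 0.0187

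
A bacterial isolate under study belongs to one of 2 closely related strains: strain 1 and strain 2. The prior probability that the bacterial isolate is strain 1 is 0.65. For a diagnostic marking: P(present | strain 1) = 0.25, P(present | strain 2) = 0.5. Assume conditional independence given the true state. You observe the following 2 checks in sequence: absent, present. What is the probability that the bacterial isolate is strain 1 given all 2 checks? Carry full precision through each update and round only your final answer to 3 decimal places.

After 'absent': P(strain 1) = 0.75·0.6500 / (0.75·0.6500 + 0.5·0.3500) ≈ 0.7358
After 'present': P(strain 1) = 0.25·0.7358 / (0.25·0.7358 + 0.5·0.2642) ≈ 0.5821

0.582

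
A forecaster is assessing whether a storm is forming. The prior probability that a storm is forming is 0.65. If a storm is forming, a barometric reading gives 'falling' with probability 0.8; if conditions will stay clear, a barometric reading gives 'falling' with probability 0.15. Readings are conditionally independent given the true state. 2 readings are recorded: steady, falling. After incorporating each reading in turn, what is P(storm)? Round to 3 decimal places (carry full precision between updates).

0.700

After 'steady': P(storm) = 0.2·0.6500 / (0.2·0.6500 + 0.85·0.3500) ≈ 0.3041
After 'falling': P(storm) = 0.8·0.3041 / (0.8·0.3041 + 0.15·0.6959) ≈ 0.6997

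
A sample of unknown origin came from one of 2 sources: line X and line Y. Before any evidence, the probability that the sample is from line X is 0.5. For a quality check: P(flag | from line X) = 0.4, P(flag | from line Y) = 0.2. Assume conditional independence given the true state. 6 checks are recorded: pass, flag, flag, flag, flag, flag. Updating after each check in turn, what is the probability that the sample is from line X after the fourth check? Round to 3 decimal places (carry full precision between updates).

0.857

After 'pass': P(line X) = 0.6·0.5000 / (0.6·0.5000 + 0.8·0.5000) ≈ 0.4286
After 'flag': P(line X) = 0.4·0.4286 / (0.4·0.4286 + 0.2·0.5714) ≈ 0.6000
After 'flag': P(line X) = 0.4·0.6000 / (0.4·0.6000 + 0.2·0.4000) ≈ 0.7500
After 'flag': P(line X) = 0.4·0.7500 / (0.4·0.7500 + 0.2·0.2500) ≈ 0.8571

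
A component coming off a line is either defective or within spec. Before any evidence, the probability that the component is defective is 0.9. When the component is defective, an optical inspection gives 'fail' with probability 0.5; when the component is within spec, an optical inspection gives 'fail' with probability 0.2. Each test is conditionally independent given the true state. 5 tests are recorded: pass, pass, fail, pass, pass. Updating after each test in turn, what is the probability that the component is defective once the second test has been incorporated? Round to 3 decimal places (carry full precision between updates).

After 'pass': P(defective) = 0.5·0.9000 / (0.5·0.9000 + 0.8·0.1000) ≈ 0.8491
After 'pass': P(defective) = 0.5·0.8491 / (0.5·0.8491 + 0.8·0.1509) ≈ 0.7785

0.779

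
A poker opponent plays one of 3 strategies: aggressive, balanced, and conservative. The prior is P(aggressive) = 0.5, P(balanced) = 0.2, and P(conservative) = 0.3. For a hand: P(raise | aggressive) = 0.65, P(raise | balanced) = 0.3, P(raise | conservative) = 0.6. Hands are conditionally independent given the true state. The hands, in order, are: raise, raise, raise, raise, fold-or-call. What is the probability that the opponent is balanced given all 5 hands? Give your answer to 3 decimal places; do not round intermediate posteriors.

After 'raise': normaliser = 0.65·0.5000 + 0.3·0.2000 + 0.6·0.3000; P(aggressive) ≈ 0.5752, P(balanced) ≈ 0.1062, P(conservative) ≈ 0.3186
After 'raise': normaliser = 0.65·0.5752 + 0.3·0.1062 + 0.6·0.3186; P(aggressive) ≈ 0.6264, P(balanced) ≈ 0.0534, P(conservative) ≈ 0.3202
After 'raise': normaliser = 0.65·0.6264 + 0.3·0.0534 + 0.6·0.3202; P(aggressive) ≈ 0.6617, P(balanced) ≈ 0.0260, P(conservative) ≈ 0.3123
After 'raise': normaliser = 0.65·0.6617 + 0.3·0.0260 + 0.6·0.3123; P(aggressive) ≈ 0.6879, P(balanced) ≈ 0.0125, P(conservative) ≈ 0.2996
After 'fold-or-call': normaliser = 0.35·0.6879 + 0.7·0.0125 + 0.4·0.2996; P(aggressive) ≈ 0.6518, P(balanced) ≈ 0.0237, P(conservative) ≈ 0.3245

0.024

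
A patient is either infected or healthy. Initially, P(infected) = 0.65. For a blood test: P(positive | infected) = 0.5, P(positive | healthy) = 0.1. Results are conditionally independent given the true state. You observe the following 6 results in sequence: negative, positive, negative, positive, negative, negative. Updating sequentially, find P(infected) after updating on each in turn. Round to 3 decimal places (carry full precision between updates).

0.816

Apply Bayes' rule sequentially, carrying P(infected) forward.
After 'negative': P(infected) = 0.5·0.6500 / (0.5·0.6500 + 0.9·0.3500) ≈ 0.5078
After 'positive': P(infected) = 0.5·0.5078 / (0.5·0.5078 + 0.1·0.4922) ≈ 0.8376
After 'negative': P(infected) = 0.5·0.8376 / (0.5·0.8376 + 0.9·0.1624) ≈ 0.7413
After 'positive': P(infected) = 0.5·0.7413 / (0.5·0.7413 + 0.1·0.2587) ≈ 0.9348
After 'negative': P(infected) = 0.5·0.9348 / (0.5·0.9348 + 0.9·0.0652) ≈ 0.8884
After 'negative': P(infected) = 0.5·0.8884 / (0.5·0.8884 + 0.9·0.1116) ≈ 0.8156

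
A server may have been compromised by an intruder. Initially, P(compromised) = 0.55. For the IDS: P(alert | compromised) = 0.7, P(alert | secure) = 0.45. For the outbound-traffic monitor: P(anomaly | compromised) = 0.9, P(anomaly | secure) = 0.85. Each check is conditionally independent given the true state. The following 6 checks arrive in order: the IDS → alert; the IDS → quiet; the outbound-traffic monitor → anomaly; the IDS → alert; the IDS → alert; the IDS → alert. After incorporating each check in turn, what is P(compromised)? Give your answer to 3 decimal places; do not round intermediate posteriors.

0.805

After the IDS='alert': P(compromised) = 0.7·0.5500 / (0.7·0.5500 + 0.45·0.4500) ≈ 0.6553
After the IDS='quiet': P(compromised) = 0.3·0.6553 / (0.3·0.6553 + 0.55·0.3447) ≈ 0.5091
After the outbound-traffic monitor='anomaly': P(compromised) = 0.9·0.5091 / (0.9·0.5091 + 0.85·0.4909) ≈ 0.5234
After the IDS='alert': P(compromised) = 0.7·0.5234 / (0.7·0.5234 + 0.45·0.4766) ≈ 0.6307
After the IDS='alert': P(compromised) = 0.7·0.6307 / (0.7·0.6307 + 0.45·0.3693) ≈ 0.7266
After the IDS='alert': P(compromised) = 0.7·0.7266 / (0.7·0.7266 + 0.45·0.2734) ≈ 0.8052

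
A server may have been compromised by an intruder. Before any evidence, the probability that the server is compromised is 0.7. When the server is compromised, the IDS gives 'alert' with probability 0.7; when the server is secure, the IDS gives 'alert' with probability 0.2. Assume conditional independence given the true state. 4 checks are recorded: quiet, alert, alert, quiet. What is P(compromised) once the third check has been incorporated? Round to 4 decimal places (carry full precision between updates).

0.9147

After 'quiet': P(compromised) = 0.3·0.7000 / (0.3·0.7000 + 0.8·0.3000) ≈ 0.4667
After 'alert': P(compromised) = 0.7·0.4667 / (0.7·0.4667 + 0.2·0.5333) ≈ 0.7538
After 'alert': P(compromised) = 0.7·0.7538 / (0.7·0.7538 + 0.2·0.2462) ≈ 0.9147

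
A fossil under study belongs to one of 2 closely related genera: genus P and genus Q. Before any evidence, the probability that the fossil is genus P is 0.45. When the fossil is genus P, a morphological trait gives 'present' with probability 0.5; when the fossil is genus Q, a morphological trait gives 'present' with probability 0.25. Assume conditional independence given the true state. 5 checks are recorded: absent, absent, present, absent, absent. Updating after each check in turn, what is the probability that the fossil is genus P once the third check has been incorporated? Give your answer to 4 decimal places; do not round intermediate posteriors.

0.4211

Apply Bayes' rule sequentially, carrying P(genus P) forward.
After 'absent': P(genus P) = 0.5·0.4500 / (0.5·0.4500 + 0.75·0.5500) ≈ 0.3529
After 'absent': P(genus P) = 0.5·0.3529 / (0.5·0.3529 + 0.75·0.6471) ≈ 0.2667
After 'present': P(genus P) = 0.5·0.2667 / (0.5·0.2667 + 0.25·0.7333) ≈ 0.4211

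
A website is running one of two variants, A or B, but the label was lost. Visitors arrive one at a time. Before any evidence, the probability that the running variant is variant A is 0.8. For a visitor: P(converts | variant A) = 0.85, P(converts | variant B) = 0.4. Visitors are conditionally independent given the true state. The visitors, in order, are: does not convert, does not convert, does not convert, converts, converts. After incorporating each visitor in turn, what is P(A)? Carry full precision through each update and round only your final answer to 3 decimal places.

After 'does not convert': P(A) = 0.15·0.8000 / (0.15·0.8000 + 0.6·0.2000) ≈ 0.5000
After 'does not convert': P(A) = 0.15·0.5000 / (0.15·0.5000 + 0.6·0.5000) ≈ 0.2000
After 'does not convert': P(A) = 0.15·0.2000 / (0.15·0.2000 + 0.6·0.8000) ≈ 0.0588
After 'converts': P(A) = 0.85·0.0588 / (0.85·0.0588 + 0.4·0.9412) ≈ 0.1172
After 'converts': P(A) = 0.85·0.1172 / (0.85·0.1172 + 0.4·0.8828) ≈ 0.2201

0.220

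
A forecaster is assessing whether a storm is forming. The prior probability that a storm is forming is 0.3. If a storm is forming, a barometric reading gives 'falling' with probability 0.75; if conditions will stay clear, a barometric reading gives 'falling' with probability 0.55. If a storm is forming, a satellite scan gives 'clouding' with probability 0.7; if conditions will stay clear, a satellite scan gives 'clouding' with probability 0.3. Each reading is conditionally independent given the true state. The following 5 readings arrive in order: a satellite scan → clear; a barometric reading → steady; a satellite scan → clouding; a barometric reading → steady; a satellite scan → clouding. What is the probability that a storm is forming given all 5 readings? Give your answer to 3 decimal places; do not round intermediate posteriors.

0.236

Apply Bayes' rule sequentially, carrying P(storm) forward.
After a satellite scan='clear': P(storm) = 0.3·0.3000 / (0.3·0.3000 + 0.7·0.7000) ≈ 0.1552
After a barometric reading='steady': P(storm) = 0.25·0.1552 / (0.25·0.1552 + 0.45·0.8448) ≈ 0.0926
After a satellite scan='clouding': P(storm) = 0.7·0.0926 / (0.7·0.0926 + 0.3·0.9074) ≈ 0.1923
After a barometric reading='steady': P(storm) = 0.25·0.1923 / (0.25·0.1923 + 0.45·0.8077) ≈ 0.1168
After a satellite scan='clouding': P(storm) = 0.7·0.1168 / (0.7·0.1168 + 0.3·0.8832) ≈ 0.2358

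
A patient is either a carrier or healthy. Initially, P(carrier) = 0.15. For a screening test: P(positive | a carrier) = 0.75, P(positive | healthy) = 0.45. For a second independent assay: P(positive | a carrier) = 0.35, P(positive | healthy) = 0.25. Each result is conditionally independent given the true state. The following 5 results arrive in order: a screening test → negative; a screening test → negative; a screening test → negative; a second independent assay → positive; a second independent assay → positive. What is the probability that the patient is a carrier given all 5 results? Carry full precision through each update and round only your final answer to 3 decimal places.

After a screening test='negative': P(carrier) = 0.25·0.1500 / (0.25·0.1500 + 0.55·0.8500) ≈ 0.0743
After a screening test='negative': P(carrier) = 0.25·0.0743 / (0.25·0.0743 + 0.55·0.9257) ≈ 0.0352
After a screening test='negative': P(carrier) = 0.25·0.0352 / (0.25·0.0352 + 0.55·0.9648) ≈ 0.0163
After a second independent assay='positive': P(carrier) = 0.35·0.0163 / (0.35·0.0163 + 0.25·0.9837) ≈ 0.0227
After a second independent assay='positive': P(carrier) = 0.35·0.0227 / (0.35·0.0227 + 0.25·0.9773) ≈ 0.0315

0.031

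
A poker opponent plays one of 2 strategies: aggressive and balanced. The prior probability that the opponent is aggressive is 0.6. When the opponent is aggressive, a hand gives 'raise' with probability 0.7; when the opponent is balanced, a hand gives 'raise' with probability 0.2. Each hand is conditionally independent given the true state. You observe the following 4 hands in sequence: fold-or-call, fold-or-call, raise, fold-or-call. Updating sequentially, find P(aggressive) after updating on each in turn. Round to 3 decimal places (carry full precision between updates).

After 'fold-or-call': P(aggressive) = 0.3·0.6000 / (0.3·0.6000 + 0.8·0.4000) ≈ 0.3600
After 'fold-or-call': P(aggressive) = 0.3·0.3600 / (0.3·0.3600 + 0.8·0.6400) ≈ 0.1742
After 'raise': P(aggressive) = 0.7·0.1742 / (0.7·0.1742 + 0.2·0.8258) ≈ 0.4247
After 'fold-or-call': P(aggressive) = 0.3·0.4247 / (0.3·0.4247 + 0.8·0.5753) ≈ 0.2168

0.217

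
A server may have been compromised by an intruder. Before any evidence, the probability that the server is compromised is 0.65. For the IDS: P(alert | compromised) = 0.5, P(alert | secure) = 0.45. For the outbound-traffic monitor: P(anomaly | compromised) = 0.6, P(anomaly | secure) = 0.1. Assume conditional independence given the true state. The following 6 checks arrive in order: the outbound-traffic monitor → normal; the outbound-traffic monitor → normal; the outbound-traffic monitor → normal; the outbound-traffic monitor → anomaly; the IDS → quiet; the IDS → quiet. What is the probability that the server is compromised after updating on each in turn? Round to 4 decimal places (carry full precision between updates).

0.4470

After the outbound-traffic monitor='normal': P(compromised) = 0.4·0.6500 / (0.4·0.6500 + 0.9·0.3500) ≈ 0.4522
After the outbound-traffic monitor='normal': P(compromised) = 0.4·0.4522 / (0.4·0.4522 + 0.9·0.5478) ≈ 0.2684
After the outbound-traffic monitor='normal': P(compromised) = 0.4·0.2684 / (0.4·0.2684 + 0.9·0.7316) ≈ 0.1402
After the outbound-traffic monitor='anomaly': P(compromised) = 0.6·0.1402 / (0.6·0.1402 + 0.1·0.8598) ≈ 0.4945
After the IDS='quiet': P(compromised) = 0.5·0.4945 / (0.5·0.4945 + 0.55·0.5055) ≈ 0.4707
After the IDS='quiet': P(compromised) = 0.5·0.4707 / (0.5·0.4707 + 0.55·0.5293) ≈ 0.4470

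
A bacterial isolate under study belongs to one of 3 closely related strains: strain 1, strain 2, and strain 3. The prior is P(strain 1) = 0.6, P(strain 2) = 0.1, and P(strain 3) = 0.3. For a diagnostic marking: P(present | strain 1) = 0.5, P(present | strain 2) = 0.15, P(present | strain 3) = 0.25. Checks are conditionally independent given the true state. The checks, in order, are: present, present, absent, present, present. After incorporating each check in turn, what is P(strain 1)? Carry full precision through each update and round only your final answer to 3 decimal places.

0.953

Apply Bayes' rule sequentially, carrying P(strain 1) forward.
After 'present': normaliser = 0.5·0.6000 + 0.15·0.1000 + 0.25·0.3000; P(strain 1) ≈ 0.7692, P(strain 2) ≈ 0.0385, P(strain 3) ≈ 0.1923
After 'present': normaliser = 0.5·0.7692 + 0.15·0.0385 + 0.25·0.1923; P(strain 1) ≈ 0.8772, P(strain 2) ≈ 0.0132, P(strain 3) ≈ 0.1096
After 'absent': normaliser = 0.5·0.8772 + 0.85·0.0132 + 0.75·0.1096; P(strain 1) ≈ 0.8244, P(strain 2) ≈ 0.0210, P(strain 3) ≈ 0.1546
After 'present': normaliser = 0.5·0.8244 + 0.15·0.0210 + 0.25·0.1546; P(strain 1) ≈ 0.9079, P(strain 2) ≈ 0.0069, P(strain 3) ≈ 0.0851
After 'present': normaliser = 0.5·0.9079 + 0.15·0.0069 + 0.25·0.0851; P(strain 1) ≈ 0.9531, P(strain 2) ≈ 0.0022, P(strain 3) ≈ 0.0447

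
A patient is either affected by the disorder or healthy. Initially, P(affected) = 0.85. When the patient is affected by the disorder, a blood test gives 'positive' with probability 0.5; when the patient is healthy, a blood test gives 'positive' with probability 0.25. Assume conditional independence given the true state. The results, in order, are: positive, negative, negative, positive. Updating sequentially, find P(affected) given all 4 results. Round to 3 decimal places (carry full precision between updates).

0.910

After 'positive': P(affected) = 0.5·0.8500 / (0.5·0.8500 + 0.25·0.1500) ≈ 0.9189
After 'negative': P(affected) = 0.5·0.9189 / (0.5·0.9189 + 0.75·0.0811) ≈ 0.8831
After 'negative': P(affected) = 0.5·0.8831 / (0.5·0.8831 + 0.75·0.1169) ≈ 0.8344
After 'positive': P(affected) = 0.5·0.8344 / (0.5·0.8344 + 0.25·0.1656) ≈ 0.9097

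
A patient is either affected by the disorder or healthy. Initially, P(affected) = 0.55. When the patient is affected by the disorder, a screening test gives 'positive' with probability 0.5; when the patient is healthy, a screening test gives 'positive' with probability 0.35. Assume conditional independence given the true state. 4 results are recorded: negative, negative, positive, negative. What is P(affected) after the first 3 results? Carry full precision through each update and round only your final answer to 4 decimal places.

After 'negative': P(affected) = 0.5·0.5500 / (0.5·0.5500 + 0.65·0.4500) ≈ 0.4846
After 'negative': P(affected) = 0.5·0.4846 / (0.5·0.4846 + 0.65·0.5154) ≈ 0.4197
After 'positive': P(affected) = 0.5·0.4197 / (0.5·0.4197 + 0.35·0.5803) ≈ 0.5082

0.5082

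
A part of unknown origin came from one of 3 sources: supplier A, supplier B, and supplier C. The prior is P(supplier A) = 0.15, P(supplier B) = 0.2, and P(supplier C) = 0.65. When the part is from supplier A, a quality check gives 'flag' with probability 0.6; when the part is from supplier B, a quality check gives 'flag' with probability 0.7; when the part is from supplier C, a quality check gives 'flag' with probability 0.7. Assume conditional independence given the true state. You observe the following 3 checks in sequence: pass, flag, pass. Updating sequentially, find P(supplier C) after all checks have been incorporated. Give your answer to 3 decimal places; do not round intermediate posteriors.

After 'pass': normaliser = 0.4·0.1500 + 0.3·0.2000 + 0.3·0.6500; P(supplier A) ≈ 0.1905, P(supplier B) ≈ 0.1905, P(supplier C) ≈ 0.6190
After 'flag': normaliser = 0.6·0.1905 + 0.7·0.1905 + 0.7·0.6190; P(supplier A) ≈ 0.1678, P(supplier B) ≈ 0.1958, P(supplier C) ≈ 0.6364
After 'pass': normaliser = 0.4·0.1678 + 0.3·0.1958 + 0.3·0.6364; P(supplier A) ≈ 0.2119, P(supplier B) ≈ 0.1854, P(supplier C) ≈ 0.6026

0.603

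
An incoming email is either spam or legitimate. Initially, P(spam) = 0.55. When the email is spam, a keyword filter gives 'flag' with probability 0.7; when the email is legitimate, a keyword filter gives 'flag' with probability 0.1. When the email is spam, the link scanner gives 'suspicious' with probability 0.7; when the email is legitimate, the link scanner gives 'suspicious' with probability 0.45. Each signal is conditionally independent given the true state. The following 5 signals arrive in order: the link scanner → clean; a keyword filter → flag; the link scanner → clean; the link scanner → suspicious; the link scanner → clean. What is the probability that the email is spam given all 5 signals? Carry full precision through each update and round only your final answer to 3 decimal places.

0.684

After the link scanner='clean': P(spam) = 0.3·0.5500 / (0.3·0.5500 + 0.55·0.4500) ≈ 0.4000
After a keyword filter='flag': P(spam) = 0.7·0.4000 / (0.7·0.4000 + 0.1·0.6000) ≈ 0.8235
After the link scanner='clean': P(spam) = 0.3·0.8235 / (0.3·0.8235 + 0.55·0.1765) ≈ 0.7179
After the link scanner='suspicious': P(spam) = 0.7·0.7179 / (0.7·0.7179 + 0.45·0.2821) ≈ 0.7984
After the link scanner='clean': P(spam) = 0.3·0.7984 / (0.3·0.7984 + 0.55·0.2016) ≈ 0.6835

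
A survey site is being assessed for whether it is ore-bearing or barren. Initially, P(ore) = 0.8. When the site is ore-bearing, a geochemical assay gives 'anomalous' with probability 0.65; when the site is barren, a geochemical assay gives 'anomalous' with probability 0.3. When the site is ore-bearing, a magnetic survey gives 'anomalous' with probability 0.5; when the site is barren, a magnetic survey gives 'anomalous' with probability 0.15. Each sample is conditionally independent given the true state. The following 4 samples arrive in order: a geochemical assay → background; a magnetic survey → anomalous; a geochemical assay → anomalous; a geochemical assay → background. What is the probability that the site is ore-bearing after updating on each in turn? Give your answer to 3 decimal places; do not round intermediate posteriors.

0.878

Each posterior becomes the prior for the next update.
After a geochemical assay='background': P(ore) = 0.35·0.8000 / (0.35·0.8000 + 0.7·0.2000) ≈ 0.6667
After a magnetic survey='anomalous': P(ore) = 0.5·0.6667 / (0.5·0.6667 + 0.15·0.3333) ≈ 0.8696
After a geochemical assay='anomalous': P(ore) = 0.65·0.8696 / (0.65·0.8696 + 0.3·0.1304) ≈ 0.9353
After a geochemical assay='background': P(ore) = 0.35·0.9353 / (0.35·0.9353 + 0.7·0.0647) ≈ 0.8784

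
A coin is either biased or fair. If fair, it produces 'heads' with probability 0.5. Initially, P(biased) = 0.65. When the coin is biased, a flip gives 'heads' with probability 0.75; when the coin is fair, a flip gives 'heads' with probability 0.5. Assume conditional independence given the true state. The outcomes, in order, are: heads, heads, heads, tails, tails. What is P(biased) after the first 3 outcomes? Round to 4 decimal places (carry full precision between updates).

After 'heads': P(biased) = 0.75·0.6500 / (0.75·0.6500 + 0.5·0.3500) ≈ 0.7358
After 'heads': P(biased) = 0.75·0.7358 / (0.75·0.7358 + 0.5·0.2642) ≈ 0.8069
After 'heads': P(biased) = 0.75·0.8069 / (0.75·0.8069 + 0.5·0.1931) ≈ 0.8624

0.8624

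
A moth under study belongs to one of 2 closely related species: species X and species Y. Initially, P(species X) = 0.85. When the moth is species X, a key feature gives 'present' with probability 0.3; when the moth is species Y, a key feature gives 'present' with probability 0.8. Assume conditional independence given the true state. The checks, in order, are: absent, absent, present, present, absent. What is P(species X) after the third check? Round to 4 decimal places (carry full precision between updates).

Apply Bayes' rule sequentially, carrying P(species X) forward.
After 'absent': P(species X) = 0.7·0.8500 / (0.7·0.8500 + 0.2·0.1500) ≈ 0.9520
After 'absent': P(species X) = 0.7·0.9520 / (0.7·0.9520 + 0.2·0.0480) ≈ 0.9858
After 'present': P(species X) = 0.3·0.9858 / (0.3·0.9858 + 0.8·0.0142) ≈ 0.9630

0.9630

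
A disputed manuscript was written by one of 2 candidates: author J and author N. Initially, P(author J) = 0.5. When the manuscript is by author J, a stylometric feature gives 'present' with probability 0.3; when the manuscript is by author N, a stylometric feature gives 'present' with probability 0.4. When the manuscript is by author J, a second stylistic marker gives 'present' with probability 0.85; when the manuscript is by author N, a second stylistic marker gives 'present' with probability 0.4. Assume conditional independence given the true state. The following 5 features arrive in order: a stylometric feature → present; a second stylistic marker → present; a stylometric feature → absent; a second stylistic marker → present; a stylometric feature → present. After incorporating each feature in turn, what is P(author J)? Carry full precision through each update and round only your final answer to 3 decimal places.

0.748

After a stylometric feature='present': P(author J) = 0.3·0.5000 / (0.3·0.5000 + 0.4·0.5000) ≈ 0.4286
After a second stylistic marker='present': P(author J) = 0.85·0.4286 / (0.85·0.4286 + 0.4·0.5714) ≈ 0.6145
After a stylometric feature='absent': P(author J) = 0.7·0.6145 / (0.7·0.6145 + 0.6·0.3855) ≈ 0.6503
After a second stylistic marker='present': P(author J) = 0.85·0.6503 / (0.85·0.6503 + 0.4·0.3497) ≈ 0.7980
After a stylometric feature='present': P(author J) = 0.3·0.7980 / (0.3·0.7980 + 0.4·0.2020) ≈ 0.7477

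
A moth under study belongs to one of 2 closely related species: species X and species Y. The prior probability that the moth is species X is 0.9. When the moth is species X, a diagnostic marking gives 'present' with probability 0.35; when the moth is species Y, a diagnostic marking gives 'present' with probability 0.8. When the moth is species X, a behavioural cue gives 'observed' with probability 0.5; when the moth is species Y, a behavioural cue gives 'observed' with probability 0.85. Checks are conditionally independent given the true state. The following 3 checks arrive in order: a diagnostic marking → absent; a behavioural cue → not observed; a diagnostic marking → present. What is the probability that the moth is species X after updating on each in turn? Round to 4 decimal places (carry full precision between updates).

0.9771

After a diagnostic marking='absent': P(species X) = 0.65·0.9000 / (0.65·0.9000 + 0.2·0.1000) ≈ 0.9669
After a behavioural cue='not observed': P(species X) = 0.5·0.9669 / (0.5·0.9669 + 0.15·0.0331) ≈ 0.9898
After a diagnostic marking='present': P(species X) = 0.35·0.9898 / (0.35·0.9898 + 0.8·0.0102) ≈ 0.9771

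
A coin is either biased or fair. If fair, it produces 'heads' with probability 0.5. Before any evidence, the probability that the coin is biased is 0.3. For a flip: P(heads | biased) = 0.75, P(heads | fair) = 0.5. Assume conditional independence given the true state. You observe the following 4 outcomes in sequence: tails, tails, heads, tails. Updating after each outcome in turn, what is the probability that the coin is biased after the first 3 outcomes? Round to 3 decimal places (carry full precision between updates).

0.138

After 'tails': P(biased) = 0.25·0.3000 / (0.25·0.3000 + 0.5·0.7000) ≈ 0.1765
After 'tails': P(biased) = 0.25·0.1765 / (0.25·0.1765 + 0.5·0.8235) ≈ 0.0968
After 'heads': P(biased) = 0.75·0.0968 / (0.75·0.0968 + 0.5·0.9032) ≈ 0.1385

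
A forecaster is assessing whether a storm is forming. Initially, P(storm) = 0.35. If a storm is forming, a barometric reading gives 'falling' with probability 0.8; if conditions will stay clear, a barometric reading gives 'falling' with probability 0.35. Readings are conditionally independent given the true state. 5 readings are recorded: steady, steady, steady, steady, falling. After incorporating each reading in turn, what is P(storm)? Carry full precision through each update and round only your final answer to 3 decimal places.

After 'steady': P(storm) = 0.2·0.3500 / (0.2·0.3500 + 0.65·0.6500) ≈ 0.1421
After 'steady': P(storm) = 0.2·0.1421 / (0.2·0.1421 + 0.65·0.8579) ≈ 0.0485
After 'steady': P(storm) = 0.2·0.0485 / (0.2·0.0485 + 0.65·0.9515) ≈ 0.0154
After 'steady': P(storm) = 0.2·0.0154 / (0.2·0.0154 + 0.65·0.9846) ≈ 0.0048
After 'falling': P(storm) = 0.8·0.0048 / (0.8·0.0048 + 0.35·0.9952) ≈ 0.0109

0.011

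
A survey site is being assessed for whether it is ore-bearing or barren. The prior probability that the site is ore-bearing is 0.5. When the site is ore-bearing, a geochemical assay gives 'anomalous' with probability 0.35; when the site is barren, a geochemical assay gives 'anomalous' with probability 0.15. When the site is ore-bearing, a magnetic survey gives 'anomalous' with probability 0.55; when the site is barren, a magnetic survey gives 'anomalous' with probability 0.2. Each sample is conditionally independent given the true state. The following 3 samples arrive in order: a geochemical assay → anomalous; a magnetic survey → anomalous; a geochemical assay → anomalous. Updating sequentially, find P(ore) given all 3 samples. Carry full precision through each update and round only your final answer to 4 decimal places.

After a geochemical assay='anomalous': P(ore) = 0.35·0.5000 / (0.35·0.5000 + 0.15·0.5000) ≈ 0.7000
After a magnetic survey='anomalous': P(ore) = 0.55·0.7000 / (0.55·0.7000 + 0.2·0.3000) ≈ 0.8652
After a geochemical assay='anomalous': P(ore) = 0.35·0.8652 / (0.35·0.8652 + 0.15·0.1348) ≈ 0.9374

0.9374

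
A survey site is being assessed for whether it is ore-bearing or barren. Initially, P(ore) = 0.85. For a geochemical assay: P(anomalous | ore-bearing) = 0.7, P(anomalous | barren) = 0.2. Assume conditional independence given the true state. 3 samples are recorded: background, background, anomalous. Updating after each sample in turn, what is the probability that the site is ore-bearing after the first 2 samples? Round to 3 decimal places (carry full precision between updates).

0.443

After 'background': P(ore) = 0.3·0.8500 / (0.3·0.8500 + 0.8·0.1500) ≈ 0.6800
After 'background': P(ore) = 0.3·0.6800 / (0.3·0.6800 + 0.8·0.3200) ≈ 0.4435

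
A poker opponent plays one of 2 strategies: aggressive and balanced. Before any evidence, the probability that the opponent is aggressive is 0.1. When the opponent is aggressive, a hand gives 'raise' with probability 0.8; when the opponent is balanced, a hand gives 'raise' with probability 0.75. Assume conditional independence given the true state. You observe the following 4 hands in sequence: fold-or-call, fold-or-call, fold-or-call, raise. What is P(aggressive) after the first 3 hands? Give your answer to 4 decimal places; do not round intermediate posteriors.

After 'fold-or-call': P(aggressive) = 0.2·0.1000 / (0.2·0.1000 + 0.25·0.9000) ≈ 0.0816
After 'fold-or-call': P(aggressive) = 0.2·0.0816 / (0.2·0.0816 + 0.25·0.9184) ≈ 0.0664
After 'fold-or-call': P(aggressive) = 0.2·0.0664 / (0.2·0.0664 + 0.25·0.9336) ≈ 0.0538

0.0538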